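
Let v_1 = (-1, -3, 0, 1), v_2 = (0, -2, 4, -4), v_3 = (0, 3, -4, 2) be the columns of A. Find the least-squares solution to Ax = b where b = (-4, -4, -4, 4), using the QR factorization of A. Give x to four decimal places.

x = (2.8235, 0.6471, 1.7647)

v_1 = (-1, -3, 0, 1); ‖v_1‖ = 3.3166, so e_1 = (-0.3015, -0.9045, 0.0000, 0.3015).
e_1·v_2 = (-0.3015)·0 + (-0.9045)·(-2) + 0.0000·4 + 0.3015·(-4) = 0.6030.
u_2 = v_2 − 0.6030·e_1 = (0.1818, -1.4545, 4.0000, -4.1818).
‖u_2‖ = 5.9696, so e_2 = (0.0305, -0.2437, 0.6701, -0.7005).
e_1·v_3 = (-0.3015)·0 + (-0.9045)·3 + 0.0000·(-4) + 0.3015·2 = -2.1106; e_2·v_3 = 0.0305·0 + (-0.2437)·3 + 0.6701·(-4) + (-0.7005)·2 = -4.8122.
u_3 = v_3 + 2.1106·e_1 + 4.8122·e_2 = (-0.4898, -0.0816, -0.7755, -0.7347).
‖u_3‖ = 1.1780, so e_3 = (-0.4158, -0.0693, -0.6583, -0.6237).
Qᵀb = (6.0302, -4.6295, 2.0789).
Back-substitute: x_3 = 2.0789/1.1780 = 1.7647.
x_2 = (-4.6295 + 4.8122·1.7647)/5.9696 = 0.6471.
x_1 = (6.0302 − 0.6030·0.6471 + 2.1106·1.7647)/3.3166 = 2.8235.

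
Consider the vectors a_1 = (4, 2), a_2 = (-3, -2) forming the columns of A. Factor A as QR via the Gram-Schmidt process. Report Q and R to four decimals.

q_1 = a_1/‖a_1‖ = (4, 2)/4.4721 = (0.8944, 0.4472).
r_{12} = q_1·a_2 = -3.5777.
u_2 = a_2 + 3.5777·q_1 = (0.2000, -0.4000).
‖u_2‖ = 0.4472, so q_2 = (0.4472, -0.8944).

Q = [[0.8944, 0.4472], [0.4472, -0.8944]], R = [[4.4721, -3.5777], [0.0000, 0.4472]]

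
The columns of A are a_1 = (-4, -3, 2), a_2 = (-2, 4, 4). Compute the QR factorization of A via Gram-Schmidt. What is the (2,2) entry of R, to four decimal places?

r_{22} = 5.9538

a_1 = (-4, -3, 2); ‖a_1‖ = 5.3852, so e_1 = (-0.7428, -0.5571, 0.3714).
e_1·a_2 = (-0.7428)·(-2) + (-0.5571)·4 + 0.3714·4 = 0.7428.
u_2 = a_2 − 0.7428·e_1 = (-1.4483, 4.4138, 3.7241).
r_{22} = ‖u_2‖ = 5.9538.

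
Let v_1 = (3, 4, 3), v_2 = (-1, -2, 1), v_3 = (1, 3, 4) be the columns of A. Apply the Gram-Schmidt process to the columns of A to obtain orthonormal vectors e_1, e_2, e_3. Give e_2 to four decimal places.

e_1 = v_1/‖v_1‖ = (3, 4, 3)/5.8310 = (0.5145, 0.6860, 0.5145).
r_{12} = e_1·v_2 = -1.3720.
u_2 = v_2 + 1.3720·e_1 = (-0.2941, -1.0588, 1.7059).
‖u_2‖ = 2.0292, so e_2 = (-0.1449, -0.5218, 0.8407).

e_2 = (-0.1449, -0.5218, 0.8407)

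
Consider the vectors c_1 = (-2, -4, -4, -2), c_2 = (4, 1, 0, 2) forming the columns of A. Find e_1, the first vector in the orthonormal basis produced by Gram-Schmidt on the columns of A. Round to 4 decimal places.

e_1 = (-0.3162, -0.6325, -0.6325, -0.3162)

c_1 = (-2, -4, -4, -2); ‖c_1‖ = 6.3246, so e_1 = (-0.3162, -0.6325, -0.6325, -0.3162).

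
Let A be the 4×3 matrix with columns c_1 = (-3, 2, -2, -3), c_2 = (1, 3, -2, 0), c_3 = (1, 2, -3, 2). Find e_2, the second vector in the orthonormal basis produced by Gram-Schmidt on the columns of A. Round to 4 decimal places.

c_1 = (-3, 2, -2, -3); ‖c_1‖ = 5.0990, so e_1 = (-0.5883, 0.3922, -0.3922, -0.5883).
e_1·c_2 = (-0.5883)·1 + 0.3922·3 + (-0.3922)·(-2) + (-0.5883)·0 = 1.3728.
u_2 = c_2 − 1.3728·e_1 = (1.8077, 2.4615, -1.4615, 0.8077).
‖u_2‖ = 3.4807, so e_2 = (0.5193, 0.7072, -0.4199, 0.2320).

e_2 = (0.5193, 0.7072, -0.4199, 0.2320)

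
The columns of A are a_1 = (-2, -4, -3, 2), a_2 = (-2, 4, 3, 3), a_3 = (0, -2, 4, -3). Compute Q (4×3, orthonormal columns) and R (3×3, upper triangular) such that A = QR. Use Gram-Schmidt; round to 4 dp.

Q = [[-0.3482, -0.5210, -0.3117], [-0.6963, 0.3907, -0.5300], [-0.5222, 0.2930, 0.7482], [0.3482, 0.7000, -0.2494]], R = [[5.7446, -2.6112, -1.7408], [0.0000, 5.5841, -1.7094], [0.0000, 0.0000, 4.8008]]

a_1 = (-2, -4, -3, 2); ‖a_1‖ = 5.7446, so q_1 = (-0.3482, -0.6963, -0.5222, 0.3482).
q_1·a_2 = (-0.3482)·(-2) + (-0.6963)·4 + (-0.5222)·3 + 0.3482·3 = -2.6112.
u_2 = a_2 + 2.6112·q_1 = (-2.9091, 2.1818, 1.6364, 3.9091).
‖u_2‖ = 5.5841, so q_2 = (-0.5210, 0.3907, 0.2930, 0.7000).
q_1·a_3 = (-0.3482)·0 + (-0.6963)·(-2) + (-0.5222)·4 + 0.3482·(-3) = -1.7408; q_2·a_3 = (-0.5210)·0 + 0.3907·(-2) + 0.2930·4 + 0.7000·(-3) = -1.7094.
u_3 = a_3 + 1.7408·q_1 + 1.7094·q_2 = (-1.4966, -2.5442, 3.5918, -1.1973).
‖u_3‖ = 4.8008, so q_3 = (-0.3117, -0.5300, 0.7482, -0.2494).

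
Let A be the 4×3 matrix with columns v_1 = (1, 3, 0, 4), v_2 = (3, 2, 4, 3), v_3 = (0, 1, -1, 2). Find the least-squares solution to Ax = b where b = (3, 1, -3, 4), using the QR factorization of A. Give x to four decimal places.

e_1 = v_1/‖v_1‖ = (1, 3, 0, 4)/5.0990 = (0.1961, 0.5883, 0.0000, 0.7845).
r_{12} = e_1·v_2 = 4.1184.
u_2 = v_2 − 4.1184·e_1 = (2.1923, -0.4231, 4.0000, -0.2308).
‖u_2‖ = 4.5868, so e_2 = (0.4780, -0.0922, 0.8721, -0.0503).
r_{13} = e_1·v_3 = 2.1573; r_{23} = e_2·v_3 = -1.0649.
u_3 = v_3 − 2.1573·e_1 + 1.0649·e_2 = (0.0859, -0.3675, -0.0713, 0.2541).
‖u_3‖ = 0.4605, so e_3 = (0.1866, -0.7979, -0.1548, 0.5518).
Qᵀb = (4.3146, -1.4758, 2.4335).
Back-substitute: x_3 = 2.4335/0.4605 = 5.2845.
x_2 = (-1.4758 + 1.0649·5.2845)/4.5868 = 0.9052.
x_1 = (4.3146 − 4.1184·0.9052 − 2.1573·5.2845)/5.0990 = -2.1207.

x = (-2.1207, 0.9052, 5.2845)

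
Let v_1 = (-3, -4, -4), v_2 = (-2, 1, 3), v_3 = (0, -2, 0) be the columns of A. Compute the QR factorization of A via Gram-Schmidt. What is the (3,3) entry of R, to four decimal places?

r_{33} = 1.5617

v_1 = (-3, -4, -4); ‖v_1‖ = 6.4031, so e_1 = (-0.4685, -0.6247, -0.6247).
e_1·v_2 = (-0.4685)·(-2) + (-0.6247)·1 + (-0.6247)·3 = -1.5617.
u_2 = v_2 + 1.5617·e_1 = (-2.7317, 0.0244, 2.0244).
‖u_2‖ = 3.4001, so e_2 = (-0.8034, 0.0072, 0.5954).
e_1·v_3 = (-0.4685)·0 + (-0.6247)·(-2) + (-0.6247)·0 = 1.2494; e_2·v_3 = (-0.8034)·0 + 0.0072·(-2) + 0.5954·0 = -0.0143.
u_3 = v_3 − 1.2494·e_1 + 0.0143·e_2 = (0.5738, -1.2194, 0.7890).
r_{33} = ‖u_3‖ = 1.5617.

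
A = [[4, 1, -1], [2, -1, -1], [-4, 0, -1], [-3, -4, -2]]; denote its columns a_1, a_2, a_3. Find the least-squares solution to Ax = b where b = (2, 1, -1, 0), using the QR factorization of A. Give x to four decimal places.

q_1 = a_1/‖a_1‖ = (4, 2, -4, -3)/6.7082 = (0.5963, 0.2981, -0.5963, -0.4472).
r_{12} = q_1·a_2 = 2.0870.
u_2 = a_2 − 2.0870·q_1 = (-0.2444, -1.6222, 1.2444, -3.0667).
‖u_2‖ = 3.6938, so q_2 = (-0.0662, -0.4392, 0.3369, -0.8302).
r_{13} = q_1·a_3 = 0.5963; r_{23} = q_2·a_3 = 1.8289.
u_3 = a_3 − 0.5963·q_1 − 1.8289·q_2 = (-1.2345, -0.3746, -1.2606, -0.2150).
‖u_3‖ = 1.8165, so q_3 = (-0.6796, -0.2062, -0.6940, -0.1184).
Qᵀb = (2.0870, -0.9084, -0.8715).
Back-substitute: x_3 = -0.8715/1.8165 = -0.4798.
x_2 = (-0.9084 − 1.8289·(-0.4798))/3.6938 = -0.0084.
x_1 = (2.0870 − 2.0870·(-0.0084) − 0.5963·(-0.4798))/6.7082 = 0.3564.

x = (0.3564, -0.0084, -0.4798)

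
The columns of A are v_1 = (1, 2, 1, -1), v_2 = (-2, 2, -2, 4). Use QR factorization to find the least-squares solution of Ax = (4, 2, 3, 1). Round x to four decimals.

x = (1.4222, -0.0111)

v_1 = (1, 2, 1, -1); ‖v_1‖ = 2.6458, so q_1 = (0.3780, 0.7559, 0.3780, -0.3780).
q_1·v_2 = 0.3780·(-2) + 0.7559·2 + 0.3780·(-2) + (-0.3780)·4 = -1.5119.
u_2 = v_2 + 1.5119·q_1 = (-1.4286, 3.1429, -1.4286, 3.4286).
‖u_2‖ = 5.0709, so q_2 = (-0.2817, 0.6198, -0.2817, 0.6761).
Qᵀb = (3.7796, -0.0563).
Back-substitute: x_2 = -0.0563/5.0709 = -0.0111.
x_1 = (3.7796 + 1.5119·(-0.0111))/2.6458 = 1.4222.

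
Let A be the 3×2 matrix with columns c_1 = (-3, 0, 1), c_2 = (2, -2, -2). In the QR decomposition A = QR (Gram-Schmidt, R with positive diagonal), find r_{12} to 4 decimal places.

r_{12} = -2.5298

c_1 = (-3, 0, 1); ‖c_1‖ = 3.1623, so e_1 = (-0.9487, 0.0000, 0.3162).
r_{12} = e_1·c_2 = -2.5298.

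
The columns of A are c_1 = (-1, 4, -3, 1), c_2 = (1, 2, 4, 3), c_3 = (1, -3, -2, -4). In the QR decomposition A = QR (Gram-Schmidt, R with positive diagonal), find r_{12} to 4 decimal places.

c_1 = (-1, 4, -3, 1); ‖c_1‖ = 5.1962, so e_1 = (-0.1925, 0.7698, -0.5774, 0.1925).
r_{12} = e_1·c_2 = -0.3849.

r_{12} = -0.3849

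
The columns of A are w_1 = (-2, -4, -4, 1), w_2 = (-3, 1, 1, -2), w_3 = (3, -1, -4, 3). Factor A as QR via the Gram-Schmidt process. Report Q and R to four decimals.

e_1 = w_1/‖w_1‖ = (-2, -4, -4, 1)/6.0828 = (-0.3288, -0.6576, -0.6576, 0.1644).
r_{12} = e_1·w_2 = -0.6576.
u_2 = w_2 + 0.6576·e_1 = (-3.2162, 0.5676, 0.5676, -1.8919).
‖u_2‖ = 3.8167, so e_2 = (-0.8427, 0.1487, 0.1487, -0.4957).
r_{13} = e_1·w_3 = 2.7948; r_{23} = e_2·w_3 = -4.7585.
u_3 = w_3 − 2.7948·e_1 + 4.7585·e_2 = (-0.0909, 1.5455, -1.4545, 0.1818).
‖u_3‖ = 2.1320, so e_3 = (-0.0426, 0.7249, -0.6822, 0.0853).

Q = [[-0.3288, -0.8427, -0.0426], [-0.6576, 0.1487, 0.7249], [-0.6576, 0.1487, -0.6822], [0.1644, -0.4957, 0.0853]], R = [[6.0828, -0.6576, 2.7948], [0.0000, 3.8167, -4.7585], [0.0000, 0.0000, 2.1320]]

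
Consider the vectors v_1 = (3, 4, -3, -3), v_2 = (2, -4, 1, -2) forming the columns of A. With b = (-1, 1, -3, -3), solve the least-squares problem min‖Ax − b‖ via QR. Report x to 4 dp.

v_1 = (3, 4, -3, -3); ‖v_1‖ = 6.5574, so e_1 = (0.4575, 0.6100, -0.4575, -0.4575).
e_1·v_2 = 0.4575·2 + 0.6100·(-4) + (-0.4575)·1 + (-0.4575)·(-2) = -1.0675.
u_2 = v_2 + 1.0675·e_1 = (2.4884, -3.3488, 0.5116, -2.4884).
‖u_2‖ = 4.8847, so e_2 = (0.5094, -0.6856, 0.1047, -0.5094).
Qᵀb = (2.8975, 0.0190).
Back-substitute: x_2 = 0.0190/4.8847 = 0.0039.
x_1 = (2.8975 + 1.0675·0.0039)/6.5574 = 0.4425.

x = (0.4425, 0.0039)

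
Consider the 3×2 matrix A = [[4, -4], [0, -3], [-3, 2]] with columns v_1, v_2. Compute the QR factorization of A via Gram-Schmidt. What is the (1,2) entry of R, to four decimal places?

r_{12} = -4.4000

v_1 = (4, 0, -3); ‖v_1‖ = 5.0000, so e_1 = (0.8000, 0.0000, -0.6000).
r_{12} = e_1·v_2 = -4.4000.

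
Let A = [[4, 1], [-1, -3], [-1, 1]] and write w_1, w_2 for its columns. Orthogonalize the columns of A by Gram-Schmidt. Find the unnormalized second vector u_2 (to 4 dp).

w_1 = (4, -1, -1); ‖w_1‖ = 4.2426, so q_1 = (0.9428, -0.2357, -0.2357).
q_1·w_2 = 0.9428·1 + (-0.2357)·(-3) + (-0.2357)·1 = 1.4142.
u_2 = w_2 − 1.4142·q_1 = (-0.3333, -2.6667, 1.3333).

u_2 = (-0.3333, -2.6667, 1.3333)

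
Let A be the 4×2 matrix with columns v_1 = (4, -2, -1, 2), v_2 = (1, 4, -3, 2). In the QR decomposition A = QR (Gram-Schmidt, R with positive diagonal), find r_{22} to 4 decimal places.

r_{22} = 5.4443

v_1 = (4, -2, -1, 2); ‖v_1‖ = 5.0000, so q_1 = (0.8000, -0.4000, -0.2000, 0.4000).
q_1·v_2 = 0.8000·1 + (-0.4000)·4 + (-0.2000)·(-3) + 0.4000·2 = 0.6000.
u_2 = v_2 − 0.6000·q_1 = (0.5200, 4.2400, -2.8800, 1.7600).
r_{22} = ‖u_2‖ = 5.4443.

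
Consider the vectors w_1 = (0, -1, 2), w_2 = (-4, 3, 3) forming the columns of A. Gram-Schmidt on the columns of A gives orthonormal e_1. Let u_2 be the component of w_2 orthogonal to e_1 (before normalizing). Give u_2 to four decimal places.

w_1 = (0, -1, 2); ‖w_1‖ = 2.2361, so e_1 = (0.0000, -0.4472, 0.8944).
e_1·w_2 = 0.0000·(-4) + (-0.4472)·3 + 0.8944·3 = 1.3416.
u_2 = w_2 − 1.3416·e_1 = (-4.0000, 3.6000, 1.8000).

u_2 = (-4.0000, 3.6000, 1.8000)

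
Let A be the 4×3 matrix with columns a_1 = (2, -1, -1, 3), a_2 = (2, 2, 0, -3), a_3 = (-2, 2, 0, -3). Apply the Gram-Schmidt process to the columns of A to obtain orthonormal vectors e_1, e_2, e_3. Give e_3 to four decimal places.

e_3 = (-0.3268, 0.5942, -0.7130, 0.1783)

e_1 = a_1/‖a_1‖ = (2, -1, -1, 3)/3.8730 = (0.5164, -0.2582, -0.2582, 0.7746).
r_{12} = e_1·a_2 = -1.8074.
u_2 = a_2 + 1.8074·e_1 = (2.9333, 1.5333, -0.4667, -1.6000).
‖u_2‖ = 3.7059, so e_2 = (0.7915, 0.4138, -0.1259, -0.4317).
r_{13} = e_1·a_3 = -3.8730; r_{23} = e_2·a_3 = 0.5397.
u_3 = a_3 + 3.8730·e_1 − 0.5397·e_2 = (-0.4272, 0.7767, -0.9320, 0.2330).
‖u_3‖ = 1.3072, so e_3 = (-0.3268, 0.5942, -0.7130, 0.1783).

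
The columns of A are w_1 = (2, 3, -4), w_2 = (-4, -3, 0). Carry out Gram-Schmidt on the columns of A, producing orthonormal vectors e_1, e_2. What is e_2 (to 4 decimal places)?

e_2 = (-0.7292, -0.3202, -0.6047)

w_1 = (2, 3, -4); ‖w_1‖ = 5.3852, so e_1 = (0.3714, 0.5571, -0.7428).
e_1·w_2 = 0.3714·(-4) + 0.5571·(-3) + (-0.7428)·0 = -3.1568.
u_2 = w_2 + 3.1568·e_1 = (-2.8276, -1.2414, -2.3448).
‖u_2‖ = 3.8774, so e_2 = (-0.7292, -0.3202, -0.6047).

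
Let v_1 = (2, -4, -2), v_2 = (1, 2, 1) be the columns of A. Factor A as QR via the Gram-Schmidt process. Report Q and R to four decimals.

v_1 = (2, -4, -2); ‖v_1‖ = 4.8990, so q_1 = (0.4082, -0.8165, -0.4082).
q_1·v_2 = 0.4082·1 + (-0.8165)·2 + (-0.4082)·1 = -1.6330.
u_2 = v_2 + 1.6330·q_1 = (1.6667, 0.6667, 0.3333).
‖u_2‖ = 1.8257, so q_2 = (0.9129, 0.3651, 0.1826).

Q = [[0.4082, 0.9129], [-0.8165, 0.3651], [-0.4082, 0.1826]], R = [[4.8990, -1.6330], [0.0000, 1.8257]]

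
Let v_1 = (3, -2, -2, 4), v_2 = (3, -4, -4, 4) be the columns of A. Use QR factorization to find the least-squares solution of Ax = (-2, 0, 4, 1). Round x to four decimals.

v_1 = (3, -2, -2, 4); ‖v_1‖ = 5.7446, so q_1 = (0.5222, -0.3482, -0.3482, 0.6963).
q_1·v_2 = 0.5222·3 + (-0.3482)·(-4) + (-0.3482)·(-4) + 0.6963·4 = 7.1372.
u_2 = v_2 − 7.1372·q_1 = (-0.7273, -1.5152, -1.5152, -0.9697).
‖u_2‖ = 2.4618, so q_2 = (-0.2954, -0.6155, -0.6155, -0.3939).
Qᵀb = (-1.7408, -2.2649).
Back-substitute: x_2 = -2.2649/2.4618 = -0.9200.
x_1 = (-1.7408 − 7.1372·(-0.9200))/5.7446 = 0.8400.

x = (0.8400, -0.9200)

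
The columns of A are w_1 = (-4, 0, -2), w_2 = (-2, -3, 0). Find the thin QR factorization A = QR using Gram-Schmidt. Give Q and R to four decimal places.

w_1 = (-4, 0, -2); ‖w_1‖ = 4.4721, so q_1 = (-0.8944, 0.0000, -0.4472).
q_1·w_2 = (-0.8944)·(-2) + 0.0000·(-3) + (-0.4472)·0 = 1.7889.
u_2 = w_2 − 1.7889·q_1 = (-0.4000, -3.0000, 0.8000).
‖u_2‖ = 3.1305, so q_2 = (-0.1278, -0.9583, 0.2556).

Q = [[-0.8944, -0.1278], [0.0000, -0.9583], [-0.4472, 0.2556]], R = [[4.4721, 1.7889], [0.0000, 3.1305]]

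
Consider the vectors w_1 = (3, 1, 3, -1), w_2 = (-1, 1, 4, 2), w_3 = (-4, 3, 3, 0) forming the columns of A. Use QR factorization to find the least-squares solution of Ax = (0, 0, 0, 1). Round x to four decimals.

w_1 = (3, 1, 3, -1); ‖w_1‖ = 4.4721, so q_1 = (0.6708, 0.2236, 0.6708, -0.2236).
q_1·w_2 = 0.6708·(-1) + 0.2236·1 + 0.6708·4 + (-0.2236)·2 = 1.7889.
u_2 = w_2 − 1.7889·q_1 = (-2.2000, 0.6000, 2.8000, 2.4000).
‖u_2‖ = 4.3359, so q_2 = (-0.5074, 0.1384, 0.6458, 0.5535).
q_1·w_3 = 0.6708·(-4) + 0.2236·3 + 0.6708·3 + (-0.2236)·0 = 0.0000; q_2·w_3 = (-0.5074)·(-4) + 0.1384·3 + 0.6458·3 + 0.5535·0 = 4.3820.
u_3 = w_3 − 0.0000·q_1 − 4.3820·q_2 = (-1.7766, 2.3936, 0.1702, -2.4255).
‖u_3‖ = 3.8468, so q_3 = (-0.4618, 0.6222, 0.0442, -0.6305).
Qᵀb = (-0.2236, 0.5535, -0.6305).
Back-substitute: x_3 = -0.6305/3.8468 = -0.1639.
x_2 = (0.5535 − 4.3820·(-0.1639))/4.3359 = 0.2933.
x_1 = (-0.2236 − 1.7889·0.2933 − 0.0000·(-0.1639))/4.4721 = -0.1673.

x = (-0.1673, 0.2933, -0.1639)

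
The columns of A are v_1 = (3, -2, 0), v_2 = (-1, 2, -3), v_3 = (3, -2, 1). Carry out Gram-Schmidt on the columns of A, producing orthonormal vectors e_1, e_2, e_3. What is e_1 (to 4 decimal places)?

e_1 = (0.8321, -0.5547, 0.0000)

v_1 = (3, -2, 0); ‖v_1‖ = 3.6056, so e_1 = (0.8321, -0.5547, 0.0000).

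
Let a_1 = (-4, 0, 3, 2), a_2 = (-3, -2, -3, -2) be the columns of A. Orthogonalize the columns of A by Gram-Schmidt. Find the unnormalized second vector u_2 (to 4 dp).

q_1 = a_1/‖a_1‖ = (-4, 0, 3, 2)/5.3852 = (-0.7428, 0.0000, 0.5571, 0.3714).
r_{12} = q_1·a_2 = -0.1857.
u_2 = a_2 + 0.1857·q_1 = (-3.1379, -2.0000, -2.8966, -1.9310).

u_2 = (-3.1379, -2.0000, -2.8966, -1.9310)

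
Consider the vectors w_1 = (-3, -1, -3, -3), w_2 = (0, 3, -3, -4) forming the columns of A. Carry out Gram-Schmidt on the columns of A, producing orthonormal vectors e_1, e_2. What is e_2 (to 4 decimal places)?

e_2 = (0.4072, 0.7692, -0.2262, -0.4374)

e_1 = w_1/‖w_1‖ = (-3, -1, -3, -3)/5.2915 = (-0.5669, -0.1890, -0.5669, -0.5669).
r_{12} = e_1·w_2 = 3.4017.
u_2 = w_2 − 3.4017·e_1 = (1.9286, 3.6429, -1.0714, -2.0714).
‖u_2‖ = 4.7359, so e_2 = (0.4072, 0.7692, -0.2262, -0.4374).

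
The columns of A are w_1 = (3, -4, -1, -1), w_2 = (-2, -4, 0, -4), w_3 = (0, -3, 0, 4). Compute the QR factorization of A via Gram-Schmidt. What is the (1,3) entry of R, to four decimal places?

r_{13} = 1.5396

w_1 = (3, -4, -1, -1); ‖w_1‖ = 5.1962, so q_1 = (0.5774, -0.7698, -0.1925, -0.1925).
r_{13} = q_1·w_3 = 1.5396.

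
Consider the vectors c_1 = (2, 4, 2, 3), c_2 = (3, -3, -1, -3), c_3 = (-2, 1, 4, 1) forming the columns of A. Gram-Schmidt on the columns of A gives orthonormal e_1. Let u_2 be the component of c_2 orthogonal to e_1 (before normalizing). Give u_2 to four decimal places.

e_1 = c_1/‖c_1‖ = (2, 4, 2, 3)/5.7446 = (0.3482, 0.6963, 0.3482, 0.5222).
r_{12} = e_1·c_2 = -2.9593.
u_2 = c_2 + 2.9593·e_1 = (4.0303, -0.9394, 0.0303, -1.4545).

u_2 = (4.0303, -0.9394, 0.0303, -1.4545)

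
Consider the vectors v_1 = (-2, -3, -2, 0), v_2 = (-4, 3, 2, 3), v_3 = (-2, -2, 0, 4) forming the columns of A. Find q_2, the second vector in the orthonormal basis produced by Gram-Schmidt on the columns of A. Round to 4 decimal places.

q_1 = v_1/‖v_1‖ = (-2, -3, -2, 0)/4.1231 = (-0.4851, -0.7276, -0.4851, 0.0000).
r_{12} = q_1·v_2 = -1.2127.
u_2 = v_2 + 1.2127·q_1 = (-4.5882, 2.1176, 1.4118, 3.0000).
‖u_2‖ = 6.0440, so q_2 = (-0.7591, 0.3504, 0.2336, 0.4964).

q_2 = (-0.7591, 0.3504, 0.2336, 0.4964)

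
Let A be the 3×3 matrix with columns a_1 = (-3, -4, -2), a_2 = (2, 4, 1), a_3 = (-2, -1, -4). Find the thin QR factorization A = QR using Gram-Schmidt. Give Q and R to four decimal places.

Q = [[-0.5571, -0.4526, 0.6963], [-0.7428, 0.6465, -0.1741], [-0.3714, -0.6142, -0.6963]], R = [[5.3852, -4.4567, 3.3425], [0.0000, 1.0667, 2.7153], [0.0000, 0.0000, 1.5667]]

q_1 = a_1/‖a_1‖ = (-3, -4, -2)/5.3852 = (-0.5571, -0.7428, -0.3714).
r_{12} = q_1·a_2 = -4.4567.
u_2 = a_2 + 4.4567·q_1 = (-0.4828, 0.6897, -0.6552).
‖u_2‖ = 1.0667, so q_2 = (-0.4526, 0.6465, -0.6142).
r_{13} = q_1·a_3 = 3.3425; r_{23} = q_2·a_3 = 2.7153.
u_3 = a_3 − 3.3425·q_1 − 2.7153·q_2 = (1.0909, -0.2727, -1.0909).
‖u_3‖ = 1.5667, so q_3 = (0.6963, -0.1741, -0.6963).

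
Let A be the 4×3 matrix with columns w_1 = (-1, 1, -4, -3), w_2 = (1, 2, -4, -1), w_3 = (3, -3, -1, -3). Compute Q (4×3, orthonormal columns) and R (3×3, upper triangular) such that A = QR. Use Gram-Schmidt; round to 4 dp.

Q = [[-0.1925, 0.6494, 0.6956], [0.1925, 0.4698, -0.5986], [-0.7698, -0.3869, -0.0263], [-0.5774, 0.4560, -0.3964]], R = [[5.1962, 3.8490, 1.3472], [0.0000, 2.6805, -0.4421], [0.0000, 0.0000, 5.0980]]

w_1 = (-1, 1, -4, -3); ‖w_1‖ = 5.1962, so e_1 = (-0.1925, 0.1925, -0.7698, -0.5774).
e_1·w_2 = (-0.1925)·1 + 0.1925·2 + (-0.7698)·(-4) + (-0.5774)·(-1) = 3.8490.
u_2 = w_2 − 3.8490·e_1 = (1.7407, 1.2593, -1.0370, 1.2222).
‖u_2‖ = 2.6805, so e_2 = (0.6494, 0.4698, -0.3869, 0.4560).
e_1·w_3 = (-0.1925)·3 + 0.1925·(-3) + (-0.7698)·(-1) + (-0.5774)·(-3) = 1.3472; e_2·w_3 = 0.6494·3 + 0.4698·(-3) + (-0.3869)·(-1) + 0.4560·(-3) = -0.4421.
u_3 = w_3 − 1.3472·e_1 + 0.4421·e_2 = (3.5464, -3.0515, -0.1340, -2.0206).
‖u_3‖ = 5.0980, so e_3 = (0.6956, -0.5986, -0.0263, -0.3964).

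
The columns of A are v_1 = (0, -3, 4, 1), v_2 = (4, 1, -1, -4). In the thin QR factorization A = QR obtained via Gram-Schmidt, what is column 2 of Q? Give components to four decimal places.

e_2 = (0.7384, -0.0497, 0.1278, -0.6603)

v_1 = (0, -3, 4, 1); ‖v_1‖ = 5.0990, so e_1 = (0.0000, -0.5883, 0.7845, 0.1961).
e_1·v_2 = 0.0000·4 + (-0.5883)·1 + 0.7845·(-1) + 0.1961·(-4) = -2.1573.
u_2 = v_2 + 2.1573·e_1 = (4.0000, -0.2692, 0.6923, -3.5769).
‖u_2‖ = 5.4172, so e_2 = (0.7384, -0.0497, 0.1278, -0.6603).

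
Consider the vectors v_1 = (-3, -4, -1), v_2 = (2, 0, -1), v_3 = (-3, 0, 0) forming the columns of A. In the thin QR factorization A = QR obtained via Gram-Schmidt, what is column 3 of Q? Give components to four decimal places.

v_1 = (-3, -4, -1); ‖v_1‖ = 5.0990, so q_1 = (-0.5883, -0.7845, -0.1961).
q_1·v_2 = (-0.5883)·2 + (-0.7845)·0 + (-0.1961)·(-1) = -0.9806.
u_2 = v_2 + 0.9806·q_1 = (1.4231, -0.7692, -1.1923).
‖u_2‖ = 2.0096, so q_2 = (0.7081, -0.3828, -0.5933).
q_1·v_3 = (-0.5883)·(-3) + (-0.7845)·0 + (-0.1961)·0 = 1.7650; q_2·v_3 = 0.7081·(-3) + (-0.3828)·0 + (-0.5933)·0 = -2.1244.
u_3 = v_3 − 1.7650·q_1 + 2.1244·q_2 = (-0.4571, 0.5714, -0.9143).
‖u_3‖ = 1.1711, so q_3 = (-0.3904, 0.4880, -0.7807).

q_3 = (-0.3904, 0.4880, -0.7807)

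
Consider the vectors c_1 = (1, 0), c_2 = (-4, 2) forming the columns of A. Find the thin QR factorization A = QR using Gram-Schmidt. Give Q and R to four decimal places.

Q = [[1.0000, 0.0000], [0.0000, 1.0000]], R = [[1.0000, -4.0000], [0.0000, 2.0000]]

q_1 = c_1/‖c_1‖ = (1, 0)/1.0000 = (1.0000, 0.0000).
r_{12} = q_1·c_2 = -4.0000.
u_2 = c_2 + 4.0000·q_1 = (0.0000, 2.0000).
‖u_2‖ = 2.0000, so q_2 = (0.0000, 1.0000).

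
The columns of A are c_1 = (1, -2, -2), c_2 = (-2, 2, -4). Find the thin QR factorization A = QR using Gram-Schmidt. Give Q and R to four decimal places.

Q = [[0.3333, -0.4579], [-0.6667, 0.5037], [-0.6667, -0.7326]], R = [[3.0000, 0.6667], [0.0000, 4.8534]]

q_1 = c_1/‖c_1‖ = (1, -2, -2)/3.0000 = (0.3333, -0.6667, -0.6667).
r_{12} = q_1·c_2 = 0.6667.
u_2 = c_2 − 0.6667·q_1 = (-2.2222, 2.4444, -3.5556).
‖u_2‖ = 4.8534, so q_2 = (-0.4579, 0.5037, -0.7326).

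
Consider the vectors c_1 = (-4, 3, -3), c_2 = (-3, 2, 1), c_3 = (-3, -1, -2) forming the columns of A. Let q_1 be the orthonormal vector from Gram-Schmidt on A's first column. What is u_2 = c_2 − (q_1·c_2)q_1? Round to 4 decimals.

c_1 = (-4, 3, -3); ‖c_1‖ = 5.8310, so q_1 = (-0.6860, 0.5145, -0.5145).
q_1·c_2 = (-0.6860)·(-3) + 0.5145·2 + (-0.5145)·1 = 2.5725.
u_2 = c_2 − 2.5725·q_1 = (-1.2353, 0.6765, 2.3235).

u_2 = (-1.2353, 0.6765, 2.3235)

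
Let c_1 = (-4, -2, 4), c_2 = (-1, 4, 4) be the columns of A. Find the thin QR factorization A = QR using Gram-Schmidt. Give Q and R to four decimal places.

c_1 = (-4, -2, 4); ‖c_1‖ = 6.0000, so q_1 = (-0.6667, -0.3333, 0.6667).
q_1·c_2 = (-0.6667)·(-1) + (-0.3333)·4 + 0.6667·4 = 2.0000.
u_2 = c_2 − 2.0000·q_1 = (0.3333, 4.6667, 2.6667).
‖u_2‖ = 5.3852, so q_2 = (0.0619, 0.8666, 0.4952).

Q = [[-0.6667, 0.0619], [-0.3333, 0.8666], [0.6667, 0.4952]], R = [[6.0000, 2.0000], [0.0000, 5.3852]]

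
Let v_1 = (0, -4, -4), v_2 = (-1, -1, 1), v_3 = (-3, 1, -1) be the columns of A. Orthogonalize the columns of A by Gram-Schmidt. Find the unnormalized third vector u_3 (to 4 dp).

u_3 = (-2.6667, 1.3333, -1.3333)

q_1 = v_1/‖v_1‖ = (0, -4, -4)/5.6569 = (0.0000, -0.7071, -0.7071).
r_{12} = q_1·v_2 = 0.0000.
u_2 = v_2 + 0.0000·q_1 = (-1.0000, -1.0000, 1.0000).
‖u_2‖ = 1.7321, so q_2 = (-0.5774, -0.5774, 0.5774).
r_{13} = q_1·v_3 = 0.0000; r_{23} = q_2·v_3 = 0.5774.
u_3 = v_3 + 0.0000·q_1 − 0.5774·q_2 = (-2.6667, 1.3333, -1.3333).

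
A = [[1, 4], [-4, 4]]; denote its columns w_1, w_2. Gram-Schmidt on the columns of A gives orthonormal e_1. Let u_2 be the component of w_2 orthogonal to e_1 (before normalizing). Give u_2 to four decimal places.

u_2 = (4.7059, 1.1765)

e_1 = w_1/‖w_1‖ = (1, -4)/4.1231 = (0.2425, -0.9701).
r_{12} = e_1·w_2 = -2.9104.
u_2 = w_2 + 2.9104·e_1 = (4.7059, 1.1765).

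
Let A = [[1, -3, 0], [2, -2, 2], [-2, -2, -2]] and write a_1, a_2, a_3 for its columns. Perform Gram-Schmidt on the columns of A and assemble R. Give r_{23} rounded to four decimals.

r_{23} = 0.6667

a_1 = (1, 2, -2); ‖a_1‖ = 3.0000, so q_1 = (0.3333, 0.6667, -0.6667).
q_1·a_2 = 0.3333·(-3) + 0.6667·(-2) + (-0.6667)·(-2) = -1.0000.
u_2 = a_2 + 1.0000·q_1 = (-2.6667, -1.3333, -2.6667).
‖u_2‖ = 4.0000, so q_2 = (-0.6667, -0.3333, -0.6667).
r_{23} = q_2·a_3 = 0.6667.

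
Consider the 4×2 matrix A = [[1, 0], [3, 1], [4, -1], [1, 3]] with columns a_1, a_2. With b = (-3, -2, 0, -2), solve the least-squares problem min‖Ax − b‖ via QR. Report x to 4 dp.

x = (-0.3584, -0.6621)

a_1 = (1, 3, 4, 1); ‖a_1‖ = 5.1962, so e_1 = (0.1925, 0.5774, 0.7698, 0.1925).
e_1·a_2 = 0.1925·0 + 0.5774·1 + 0.7698·(-1) + 0.1925·3 = 0.3849.
u_2 = a_2 − 0.3849·e_1 = (-0.0741, 0.7778, -1.2963, 2.9259).
‖u_2‖ = 3.2942, so e_2 = (-0.0225, 0.2361, -0.3935, 0.8882).
Qᵀb = (-2.1170, -2.1812).
Back-substitute: x_2 = -2.1812/3.2942 = -0.6621.
x_1 = (-2.1170 − 0.3849·(-0.6621))/5.1962 = -0.3584.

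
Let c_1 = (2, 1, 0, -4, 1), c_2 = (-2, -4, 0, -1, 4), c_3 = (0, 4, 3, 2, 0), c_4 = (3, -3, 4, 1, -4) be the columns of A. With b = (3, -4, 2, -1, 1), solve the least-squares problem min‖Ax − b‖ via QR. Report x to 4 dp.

c_1 = (2, 1, 0, -4, 1); ‖c_1‖ = 4.6904, so q_1 = (0.4264, 0.2132, 0.0000, -0.8528, 0.2132).
q_1·c_2 = 0.4264·(-2) + 0.2132·(-4) + 0.0000·0 + (-0.8528)·(-1) + 0.2132·4 = 0.0000.
u_2 = c_2 + 0.0000·q_1 = (-2.0000, -4.0000, 0.0000, -1.0000, 4.0000).
‖u_2‖ = 6.0828, so q_2 = (-0.3288, -0.6576, 0.0000, -0.1644, 0.6576).
q_1·c_3 = 0.4264·0 + 0.2132·4 + 0.0000·3 + (-0.8528)·2 + 0.2132·0 = -0.8528; q_2·c_3 = (-0.3288)·0 + (-0.6576)·4 + 0.0000·3 + (-0.1644)·2 + 0.6576·0 = -2.9592.
u_3 = c_3 + 0.8528·q_1 + 2.9592·q_2 = (-0.6093, 2.2359, 3.0000, 0.7862, 2.1278).
‖u_3‖ = 4.4177, so q_3 = (-0.1379, 0.5061, 0.6791, 0.1780, 0.4816).
q_1·c_4 = 0.4264·3 + 0.2132·(-3) + 0.0000·4 + (-0.8528)·1 + 0.2132·(-4) = -1.0660; q_2·c_4 = (-0.3288)·3 + (-0.6576)·(-3) + 0.0000·4 + (-0.1644)·1 + 0.6576·(-4) = -1.8084; q_3·c_4 = (-0.1379)·3 + 0.5061·(-3) + 0.6791·4 + 0.1780·1 + 0.4816·(-4) = -0.9644.
u_4 = c_4 + 1.0660·q_1 + 1.8084·q_2 + 0.9644·q_3 = (2.7269, -3.4738, 4.6549, -0.0347, -2.1190).
‖u_4‖ = 6.7575, so q_4 = (0.4035, -0.5141, 0.6889, -0.0051, -0.3136).
Qᵀb = (1.4924, 2.4660, -0.7764, 4.3362).
Back-substitute: x_4 = 4.3362/6.7575 = 0.6417.
x_3 = (-0.7764 + 0.9644·0.6417)/4.4177 = -0.0357.
x_2 = (2.4660 + 2.9592·(-0.0357) + 1.8084·0.6417)/6.0828 = 0.5788.
x_1 = (1.4924 + 0.0000·0.5788 + 0.8528·(-0.0357) + 1.0660·0.6417)/4.6904 = 0.4575.

x = (0.4575, 0.5788, -0.0357, 0.6417)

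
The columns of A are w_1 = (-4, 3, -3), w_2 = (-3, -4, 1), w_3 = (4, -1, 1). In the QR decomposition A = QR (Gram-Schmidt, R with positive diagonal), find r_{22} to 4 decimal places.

r_{22} = 5.0730

w_1 = (-4, 3, -3); ‖w_1‖ = 5.8310, so e_1 = (-0.6860, 0.5145, -0.5145).
e_1·w_2 = (-0.6860)·(-3) + 0.5145·(-4) + (-0.5145)·1 = -0.5145.
u_2 = w_2 + 0.5145·e_1 = (-3.3529, -3.7353, 0.7353).
r_{22} = ‖u_2‖ = 5.0730.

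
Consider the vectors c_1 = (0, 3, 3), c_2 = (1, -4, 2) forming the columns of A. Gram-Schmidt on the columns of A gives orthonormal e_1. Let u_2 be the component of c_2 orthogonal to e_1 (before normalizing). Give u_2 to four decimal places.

c_1 = (0, 3, 3); ‖c_1‖ = 4.2426, so e_1 = (0.0000, 0.7071, 0.7071).
e_1·c_2 = 0.0000·1 + 0.7071·(-4) + 0.7071·2 = -1.4142.
u_2 = c_2 + 1.4142·e_1 = (1.0000, -3.0000, 3.0000).

u_2 = (1.0000, -3.0000, 3.0000)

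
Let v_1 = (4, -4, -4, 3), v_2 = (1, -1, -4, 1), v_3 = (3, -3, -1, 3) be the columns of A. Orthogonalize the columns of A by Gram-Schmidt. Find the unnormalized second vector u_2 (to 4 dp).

e_1 = v_1/‖v_1‖ = (4, -4, -4, 3)/7.5498 = (0.5298, -0.5298, -0.5298, 0.3974).
r_{12} = e_1·v_2 = 3.5762.
u_2 = v_2 − 3.5762·e_1 = (-0.8947, 0.8947, -2.1053, -0.4211).

u_2 = (-0.8947, 0.8947, -2.1053, -0.4211)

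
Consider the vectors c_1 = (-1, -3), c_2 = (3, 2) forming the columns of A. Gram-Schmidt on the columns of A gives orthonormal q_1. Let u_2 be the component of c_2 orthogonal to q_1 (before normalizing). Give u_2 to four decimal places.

q_1 = c_1/‖c_1‖ = (-1, -3)/3.1623 = (-0.3162, -0.9487).
r_{12} = q_1·c_2 = -2.8460.
u_2 = c_2 + 2.8460·q_1 = (2.1000, -0.7000).

u_2 = (2.1000, -0.7000)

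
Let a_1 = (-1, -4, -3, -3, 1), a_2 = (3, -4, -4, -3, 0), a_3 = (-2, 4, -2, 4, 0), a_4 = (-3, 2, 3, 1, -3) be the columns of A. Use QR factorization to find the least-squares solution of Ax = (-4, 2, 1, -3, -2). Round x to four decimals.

a_1 = (-1, -4, -3, -3, 1); ‖a_1‖ = 6.0000, so e_1 = (-0.1667, -0.6667, -0.5000, -0.5000, 0.1667).
e_1·a_2 = (-0.1667)·3 + (-0.6667)·(-4) + (-0.5000)·(-4) + (-0.5000)·(-3) + 0.1667·0 = 5.6667.
u_2 = a_2 − 5.6667·e_1 = (3.9444, -0.2222, -1.1667, -0.1667, -0.9444).
‖u_2‖ = 4.2295, so e_2 = (0.9326, -0.0525, -0.2758, -0.0394, -0.2233).
e_1·a_3 = (-0.1667)·(-2) + (-0.6667)·4 + (-0.5000)·(-2) + (-0.5000)·4 + 0.1667·0 = -3.3333; e_2·a_3 = 0.9326·(-2) + (-0.0525)·4 + (-0.2758)·(-2) + (-0.0394)·4 + (-0.2233)·0 = -1.6813.
u_3 = a_3 + 3.3333·e_1 + 1.6813·e_2 = (-0.9876, 1.6894, -4.1304, 2.2671, 0.1801).
‖u_3‖ = 5.1051, so e_3 = (-0.1934, 0.3309, -0.8091, 0.4441, 0.0353).
e_1·a_4 = (-0.1667)·(-3) + (-0.6667)·2 + (-0.5000)·3 + (-0.5000)·1 + 0.1667·(-3) = -3.3333; e_2·a_4 = 0.9326·(-3) + (-0.0525)·2 + (-0.2758)·3 + (-0.0394)·1 + (-0.2233)·(-3) = -3.0999; e_3·a_4 = (-0.1934)·(-3) + 0.3309·2 + (-0.8091)·3 + 0.4441·1 + 0.0353·(-3) = -0.8468.
u_4 = a_4 + 3.3333·e_1 + 3.0999·e_2 + 0.8468·e_3 = (-0.8284, -0.1049, -0.2069, -0.4128, -3.1068).
‖u_4‖ = 3.2500, so e_4 = (-0.2549, -0.0323, -0.0637, -0.1270, -0.9559).
Qᵀb = (0.0000, -3.5465, -0.7762, 3.1843).
Back-substitute: x_4 = 3.1843/3.2500 = 0.9798.
x_3 = (-0.7762 + 0.8468·0.9798)/5.1051 = 0.0105.
x_2 = (-3.5465 + 1.6813·0.0105 + 3.0999·0.9798)/4.2295 = -0.1162.
x_1 = (0.0000 − 5.6667·(-0.1162) + 3.3333·0.0105 + 3.3333·0.9798)/6.0000 = 0.6599.

x = (0.6599, -0.1162, 0.0105, 0.9798)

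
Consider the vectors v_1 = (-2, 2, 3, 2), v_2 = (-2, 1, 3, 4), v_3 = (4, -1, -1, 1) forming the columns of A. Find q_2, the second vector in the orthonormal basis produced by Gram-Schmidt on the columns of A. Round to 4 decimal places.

v_1 = (-2, 2, 3, 2); ‖v_1‖ = 4.5826, so q_1 = (-0.4364, 0.4364, 0.6547, 0.4364).
q_1·v_2 = (-0.4364)·(-2) + 0.4364·1 + 0.6547·3 + 0.4364·4 = 5.0190.
u_2 = v_2 − 5.0190·q_1 = (0.1905, -1.1905, -0.2857, 1.8095).
‖u_2‖ = 2.1931, so q_2 = (0.0869, -0.5428, -0.1303, 0.8251).

q_2 = (0.0869, -0.5428, -0.1303, 0.8251)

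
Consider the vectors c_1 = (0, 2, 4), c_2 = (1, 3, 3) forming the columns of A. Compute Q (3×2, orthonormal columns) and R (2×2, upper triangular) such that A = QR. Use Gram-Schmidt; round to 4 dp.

e_1 = c_1/‖c_1‖ = (0, 2, 4)/4.4721 = (0.0000, 0.4472, 0.8944).
r_{12} = e_1·c_2 = 4.0249.
u_2 = c_2 − 4.0249·e_1 = (1.0000, 1.2000, -0.6000).
‖u_2‖ = 1.6733, so e_2 = (0.5976, 0.7171, -0.3586).

Q = [[0.0000, 0.5976], [0.4472, 0.7171], [0.8944, -0.3586]], R = [[4.4721, 4.0249], [0.0000, 1.6733]]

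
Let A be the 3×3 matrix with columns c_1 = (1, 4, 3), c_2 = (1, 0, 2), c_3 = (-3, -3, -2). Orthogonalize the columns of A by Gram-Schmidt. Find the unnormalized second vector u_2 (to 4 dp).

u_2 = (0.7308, -1.0769, 1.1923)

c_1 = (1, 4, 3); ‖c_1‖ = 5.0990, so e_1 = (0.1961, 0.7845, 0.5883).
e_1·c_2 = 0.1961·1 + 0.7845·0 + 0.5883·2 = 1.3728.
u_2 = c_2 − 1.3728·e_1 = (0.7308, -1.0769, 1.1923).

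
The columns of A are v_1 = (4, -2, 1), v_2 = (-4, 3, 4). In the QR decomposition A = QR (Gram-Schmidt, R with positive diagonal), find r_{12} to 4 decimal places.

v_1 = (4, -2, 1); ‖v_1‖ = 4.5826, so e_1 = (0.8729, -0.4364, 0.2182).
r_{12} = e_1·v_2 = -3.9279.

r_{12} = -3.9279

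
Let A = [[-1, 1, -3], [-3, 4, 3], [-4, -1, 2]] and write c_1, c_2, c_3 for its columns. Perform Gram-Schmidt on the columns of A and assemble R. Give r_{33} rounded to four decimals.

r_{33} = 3.7616

c_1 = (-1, -3, -4); ‖c_1‖ = 5.0990, so e_1 = (-0.1961, -0.5883, -0.7845).
e_1·c_2 = (-0.1961)·1 + (-0.5883)·4 + (-0.7845)·(-1) = -1.7650.
u_2 = c_2 + 1.7650·e_1 = (0.6538, 2.9615, -2.3846).
‖u_2‖ = 3.8581, so e_2 = (0.1695, 0.7676, -0.6181).
e_1·c_3 = (-0.1961)·(-3) + (-0.5883)·3 + (-0.7845)·2 = -2.7456; e_2·c_3 = 0.1695·(-3) + 0.7676·3 + (-0.6181)·2 = 0.5583.
u_3 = c_3 + 2.7456·e_1 − 0.5583·e_2 = (-3.6331, 0.9561, 0.1912).
r_{33} = ‖u_3‖ = 3.7616.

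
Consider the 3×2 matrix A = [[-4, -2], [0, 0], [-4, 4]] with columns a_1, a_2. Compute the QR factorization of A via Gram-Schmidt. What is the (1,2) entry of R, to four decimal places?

r_{12} = -1.4142

a_1 = (-4, 0, -4); ‖a_1‖ = 5.6569, so e_1 = (-0.7071, 0.0000, -0.7071).
r_{12} = e_1·a_2 = -1.4142.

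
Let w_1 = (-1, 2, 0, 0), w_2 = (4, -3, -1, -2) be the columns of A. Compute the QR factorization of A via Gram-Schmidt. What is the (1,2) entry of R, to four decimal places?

q_1 = w_1/‖w_1‖ = (-1, 2, 0, 0)/2.2361 = (-0.4472, 0.8944, 0.0000, 0.0000).
r_{12} = q_1·w_2 = -4.4721.

r_{12} = -4.4721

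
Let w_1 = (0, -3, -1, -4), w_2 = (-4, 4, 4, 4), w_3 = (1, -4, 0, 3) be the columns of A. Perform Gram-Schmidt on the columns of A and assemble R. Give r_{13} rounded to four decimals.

q_1 = w_1/‖w_1‖ = (0, -3, -1, -4)/5.0990 = (0.0000, -0.5883, -0.1961, -0.7845).
r_{13} = q_1·w_3 = 0.0000.

r_{13} = 0.0000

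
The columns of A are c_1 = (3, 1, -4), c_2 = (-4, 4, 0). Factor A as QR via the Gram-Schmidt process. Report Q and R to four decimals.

Q = [[0.5883, -0.5661], [0.1961, 0.7926], [-0.7845, -0.2265]], R = [[5.0990, -1.5689], [0.0000, 5.4349]]

c_1 = (3, 1, -4); ‖c_1‖ = 5.0990, so e_1 = (0.5883, 0.1961, -0.7845).
e_1·c_2 = 0.5883·(-4) + 0.1961·4 + (-0.7845)·0 = -1.5689.
u_2 = c_2 + 1.5689·e_1 = (-3.0769, 4.3077, -1.2308).
‖u_2‖ = 5.4349, so e_2 = (-0.5661, 0.7926, -0.2265).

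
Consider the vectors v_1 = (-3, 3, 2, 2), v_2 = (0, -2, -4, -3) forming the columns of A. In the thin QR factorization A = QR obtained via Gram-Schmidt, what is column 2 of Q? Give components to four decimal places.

q_2 = (-0.6254, 0.0834, -0.6671, -0.3961)

v_1 = (-3, 3, 2, 2); ‖v_1‖ = 5.0990, so q_1 = (-0.5883, 0.5883, 0.3922, 0.3922).
q_1·v_2 = (-0.5883)·0 + 0.5883·(-2) + 0.3922·(-4) + 0.3922·(-3) = -3.9223.
u_2 = v_2 + 3.9223·q_1 = (-2.3077, 0.3077, -2.4615, -1.4615).
‖u_2‖ = 3.6899, so q_2 = (-0.6254, 0.0834, -0.6671, -0.3961).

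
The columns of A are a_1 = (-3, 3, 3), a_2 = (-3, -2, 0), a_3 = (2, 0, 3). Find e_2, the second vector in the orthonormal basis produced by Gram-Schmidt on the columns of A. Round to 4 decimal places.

e_2 = (-0.7493, -0.6556, -0.0937)

a_1 = (-3, 3, 3); ‖a_1‖ = 5.1962, so e_1 = (-0.5774, 0.5774, 0.5774).
e_1·a_2 = (-0.5774)·(-3) + 0.5774·(-2) + 0.5774·0 = 0.5774.
u_2 = a_2 − 0.5774·e_1 = (-2.6667, -2.3333, -0.3333).
‖u_2‖ = 3.5590, so e_2 = (-0.7493, -0.6556, -0.0937).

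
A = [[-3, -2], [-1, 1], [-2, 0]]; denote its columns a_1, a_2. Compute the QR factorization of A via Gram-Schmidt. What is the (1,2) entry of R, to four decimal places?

r_{12} = 1.3363

a_1 = (-3, -1, -2); ‖a_1‖ = 3.7417, so e_1 = (-0.8018, -0.2673, -0.5345).
r_{12} = e_1·a_2 = 1.3363.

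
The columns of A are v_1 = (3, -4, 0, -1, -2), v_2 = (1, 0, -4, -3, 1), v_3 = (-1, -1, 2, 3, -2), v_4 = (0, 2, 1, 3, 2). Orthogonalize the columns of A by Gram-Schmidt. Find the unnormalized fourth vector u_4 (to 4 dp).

u_4 = (1.5068, 0.0948, -0.6433, 1.7573, 1.1919)

v_1 = (3, -4, 0, -1, -2); ‖v_1‖ = 5.4772, so e_1 = (0.5477, -0.7303, 0.0000, -0.1826, -0.3651).
e_1·v_2 = 0.5477·1 + (-0.7303)·0 + 0.0000·(-4) + (-0.1826)·(-3) + (-0.3651)·1 = 0.7303.
u_2 = v_2 − 0.7303·e_1 = (0.6000, 0.5333, -4.0000, -2.8667, 1.2667).
‖u_2‖ = 5.1446, so e_2 = (0.1166, 0.1037, -0.7775, -0.5572, 0.2462).
e_1·v_3 = 0.5477·(-1) + (-0.7303)·(-1) + 0.0000·2 + (-0.1826)·3 + (-0.3651)·(-2) = 0.3651; e_2·v_3 = 0.1166·(-1) + 0.1037·(-1) + (-0.7775)·2 + (-0.5572)·3 + 0.2462·(-2) = -3.9394.
u_3 = v_3 − 0.3651·e_1 + 3.9394·e_2 = (-0.7406, -0.3249, -1.0630, 0.8715, -0.8967).
‖u_3‖ = 1.8296, so e_3 = (-0.4048, -0.1776, -0.5810, 0.4763, -0.4901).
e_1·v_4 = 0.5477·0 + (-0.7303)·2 + 0.0000·1 + (-0.1826)·3 + (-0.3651)·2 = -2.7386; e_2·v_4 = 0.1166·0 + 0.1037·2 + (-0.7775)·1 + (-0.5572)·3 + 0.2462·2 = -1.7494; e_3·v_4 = (-0.4048)·0 + (-0.1776)·2 + (-0.5810)·1 + 0.4763·3 + (-0.4901)·2 = -0.4874.
u_4 = v_4 + 2.7386·e_1 + 1.7494·e_2 + 0.4874·e_3 = (1.5068, 0.0948, -0.6433, 1.7573, 1.1919).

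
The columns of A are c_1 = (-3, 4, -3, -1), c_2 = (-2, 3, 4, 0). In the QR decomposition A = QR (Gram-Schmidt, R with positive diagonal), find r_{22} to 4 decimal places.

q_1 = c_1/‖c_1‖ = (-3, 4, -3, -1)/5.9161 = (-0.5071, 0.6761, -0.5071, -0.1690).
r_{12} = q_1·c_2 = 1.0142.
u_2 = c_2 − 1.0142·q_1 = (-1.4857, 2.3143, 4.5143, 0.1714).
r_{22} = ‖u_2‖ = 5.2888.

r_{22} = 5.2888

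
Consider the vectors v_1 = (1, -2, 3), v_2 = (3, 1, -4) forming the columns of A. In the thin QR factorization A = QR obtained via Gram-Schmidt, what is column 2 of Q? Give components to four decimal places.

q_1 = v_1/‖v_1‖ = (1, -2, 3)/3.7417 = (0.2673, -0.5345, 0.8018).
r_{12} = q_1·v_2 = -2.9399.
u_2 = v_2 + 2.9399·q_1 = (3.7857, -0.5714, -1.6429).
‖u_2‖ = 4.1662, so q_2 = (0.9087, -0.1372, -0.3943).

q_2 = (0.9087, -0.1372, -0.3943)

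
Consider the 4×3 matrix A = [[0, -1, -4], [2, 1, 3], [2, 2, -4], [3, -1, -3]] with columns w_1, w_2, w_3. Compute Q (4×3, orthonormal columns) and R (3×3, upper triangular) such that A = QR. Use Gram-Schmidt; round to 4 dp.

w_1 = (0, 2, 2, 3); ‖w_1‖ = 4.1231, so e_1 = (0.0000, 0.4851, 0.4851, 0.7276).
e_1·w_2 = 0.0000·(-1) + 0.4851·1 + 0.4851·2 + 0.7276·(-1) = 0.7276.
u_2 = w_2 − 0.7276·e_1 = (-1.0000, 0.6471, 1.6471, -1.5294).
‖u_2‖ = 2.5437, so e_2 = (-0.3931, 0.2544, 0.6475, -0.6012).
e_1·w_3 = 0.0000·(-4) + 0.4851·3 + 0.4851·(-4) + 0.7276·(-3) = -2.6679; e_2·w_3 = (-0.3931)·(-4) + 0.2544·3 + 0.6475·(-4) + (-0.6012)·(-3) = 1.5494.
u_3 = w_3 + 2.6679·e_1 − 1.5494·e_2 = (-3.3909, 3.9000, -3.7091, -0.1273).
‖u_3‖ = 6.3625, so e_3 = (-0.5329, 0.6130, -0.5830, -0.0200).

Q = [[0.0000, -0.3931, -0.5329], [0.4851, 0.2544, 0.6130], [0.4851, 0.6475, -0.5830], [0.7276, -0.6012, -0.0200]], R = [[4.1231, 0.7276, -2.6679], [0.0000, 2.5437, 1.5494], [0.0000, 0.0000, 6.3625]]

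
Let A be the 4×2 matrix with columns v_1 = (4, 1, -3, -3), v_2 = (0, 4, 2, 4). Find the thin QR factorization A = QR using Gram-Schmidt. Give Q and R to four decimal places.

v_1 = (4, 1, -3, -3); ‖v_1‖ = 5.9161, so e_1 = (0.6761, 0.1690, -0.5071, -0.5071).
e_1·v_2 = 0.6761·0 + 0.1690·4 + (-0.5071)·2 + (-0.5071)·4 = -2.3664.
u_2 = v_2 + 2.3664·e_1 = (1.6000, 4.4000, 0.8000, 2.8000).
‖u_2‖ = 5.5136, so e_2 = (0.2902, 0.7980, 0.1451, 0.5078).

Q = [[0.6761, 0.2902], [0.1690, 0.7980], [-0.5071, 0.1451], [-0.5071, 0.5078]], R = [[5.9161, -2.3664], [0.0000, 5.5136]]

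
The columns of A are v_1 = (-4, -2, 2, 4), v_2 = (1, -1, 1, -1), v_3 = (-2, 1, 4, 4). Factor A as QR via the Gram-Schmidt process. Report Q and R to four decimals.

Q = [[-0.6325, 0.3162, 0.2626], [-0.3162, -0.6325, 0.6565], [0.3162, 0.6325, 0.6565], [0.6325, -0.3162, 0.2626]], R = [[6.3246, -0.6325, 4.7434], [0.0000, 1.8974, 0.0000], [0.0000, 0.0000, 3.8079]]

q_1 = v_1/‖v_1‖ = (-4, -2, 2, 4)/6.3246 = (-0.6325, -0.3162, 0.3162, 0.6325).
r_{12} = q_1·v_2 = -0.6325.
u_2 = v_2 + 0.6325·q_1 = (0.6000, -1.2000, 1.2000, -0.6000).
‖u_2‖ = 1.8974, so q_2 = (0.3162, -0.6325, 0.6325, -0.3162).
r_{13} = q_1·v_3 = 4.7434; r_{23} = q_2·v_3 = 0.0000.
u_3 = v_3 − 4.7434·q_1 + 0.0000·q_2 = (1.0000, 2.5000, 2.5000, 1.0000).
‖u_3‖ = 3.8079, so q_3 = (0.2626, 0.6565, 0.6565, 0.2626).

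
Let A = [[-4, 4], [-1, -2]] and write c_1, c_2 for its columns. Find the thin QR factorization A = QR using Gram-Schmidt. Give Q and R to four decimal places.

c_1 = (-4, -1); ‖c_1‖ = 4.1231, so q_1 = (-0.9701, -0.2425).
q_1·c_2 = (-0.9701)·4 + (-0.2425)·(-2) = -3.3955.
u_2 = c_2 + 3.3955·q_1 = (0.7059, -2.8235).
‖u_2‖ = 2.9104, so q_2 = (0.2425, -0.9701).

Q = [[-0.9701, 0.2425], [-0.2425, -0.9701]], R = [[4.1231, -3.3955], [0.0000, 2.9104]]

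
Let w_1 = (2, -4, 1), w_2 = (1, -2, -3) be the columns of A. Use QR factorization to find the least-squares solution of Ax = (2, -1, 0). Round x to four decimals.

x = (0.3429, 0.1143)

e_1 = w_1/‖w_1‖ = (2, -4, 1)/4.5826 = (0.4364, -0.8729, 0.2182).
r_{12} = e_1·w_2 = 1.5275.
u_2 = w_2 − 1.5275·e_1 = (0.3333, -0.6667, -3.3333).
‖u_2‖ = 3.4157, so e_2 = (0.0976, -0.1952, -0.9759).
Qᵀb = (1.7457, 0.3904).
Back-substitute: x_2 = 0.3904/3.4157 = 0.1143.
x_1 = (1.7457 − 1.5275·0.1143)/4.5826 = 0.3429.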